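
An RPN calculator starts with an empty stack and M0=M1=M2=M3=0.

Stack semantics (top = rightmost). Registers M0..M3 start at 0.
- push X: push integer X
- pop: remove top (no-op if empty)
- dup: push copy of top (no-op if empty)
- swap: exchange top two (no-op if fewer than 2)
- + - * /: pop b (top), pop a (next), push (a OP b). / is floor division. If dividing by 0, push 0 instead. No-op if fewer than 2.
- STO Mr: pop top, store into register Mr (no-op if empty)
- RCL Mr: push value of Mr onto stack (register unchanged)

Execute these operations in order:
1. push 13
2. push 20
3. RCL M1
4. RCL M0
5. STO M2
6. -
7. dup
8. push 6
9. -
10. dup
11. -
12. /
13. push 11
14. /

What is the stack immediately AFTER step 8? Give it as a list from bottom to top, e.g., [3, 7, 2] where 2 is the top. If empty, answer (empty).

After op 1 (push 13): stack=[13] mem=[0,0,0,0]
After op 2 (push 20): stack=[13,20] mem=[0,0,0,0]
After op 3 (RCL M1): stack=[13,20,0] mem=[0,0,0,0]
After op 4 (RCL M0): stack=[13,20,0,0] mem=[0,0,0,0]
After op 5 (STO M2): stack=[13,20,0] mem=[0,0,0,0]
After op 6 (-): stack=[13,20] mem=[0,0,0,0]
After op 7 (dup): stack=[13,20,20] mem=[0,0,0,0]
After op 8 (push 6): stack=[13,20,20,6] mem=[0,0,0,0]

[13, 20, 20, 6]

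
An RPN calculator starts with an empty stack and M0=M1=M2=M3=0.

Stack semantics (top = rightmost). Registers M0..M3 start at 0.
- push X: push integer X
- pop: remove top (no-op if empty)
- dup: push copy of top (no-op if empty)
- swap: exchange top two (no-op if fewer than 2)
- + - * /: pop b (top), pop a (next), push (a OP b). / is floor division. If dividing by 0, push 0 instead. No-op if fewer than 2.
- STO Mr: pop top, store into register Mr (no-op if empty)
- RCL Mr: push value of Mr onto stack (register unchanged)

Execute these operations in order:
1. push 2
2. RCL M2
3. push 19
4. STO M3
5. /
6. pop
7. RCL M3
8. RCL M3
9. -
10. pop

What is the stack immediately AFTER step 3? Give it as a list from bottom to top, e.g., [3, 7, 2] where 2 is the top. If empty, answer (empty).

After op 1 (push 2): stack=[2] mem=[0,0,0,0]
After op 2 (RCL M2): stack=[2,0] mem=[0,0,0,0]
After op 3 (push 19): stack=[2,0,19] mem=[0,0,0,0]

[2, 0, 19]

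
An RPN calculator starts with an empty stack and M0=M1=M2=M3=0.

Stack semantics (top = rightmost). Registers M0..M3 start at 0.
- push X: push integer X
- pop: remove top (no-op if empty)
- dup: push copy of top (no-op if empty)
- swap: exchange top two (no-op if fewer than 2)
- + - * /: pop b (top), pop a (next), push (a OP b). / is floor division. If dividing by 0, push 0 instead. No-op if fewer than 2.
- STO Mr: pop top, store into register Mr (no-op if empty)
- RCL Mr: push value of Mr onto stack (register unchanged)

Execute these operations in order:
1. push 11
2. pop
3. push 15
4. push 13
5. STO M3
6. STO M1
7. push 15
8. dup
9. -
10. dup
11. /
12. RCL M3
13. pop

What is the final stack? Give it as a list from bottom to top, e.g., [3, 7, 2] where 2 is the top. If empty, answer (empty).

After op 1 (push 11): stack=[11] mem=[0,0,0,0]
After op 2 (pop): stack=[empty] mem=[0,0,0,0]
After op 3 (push 15): stack=[15] mem=[0,0,0,0]
After op 4 (push 13): stack=[15,13] mem=[0,0,0,0]
After op 5 (STO M3): stack=[15] mem=[0,0,0,13]
After op 6 (STO M1): stack=[empty] mem=[0,15,0,13]
After op 7 (push 15): stack=[15] mem=[0,15,0,13]
After op 8 (dup): stack=[15,15] mem=[0,15,0,13]
After op 9 (-): stack=[0] mem=[0,15,0,13]
After op 10 (dup): stack=[0,0] mem=[0,15,0,13]
After op 11 (/): stack=[0] mem=[0,15,0,13]
After op 12 (RCL M3): stack=[0,13] mem=[0,15,0,13]
After op 13 (pop): stack=[0] mem=[0,15,0,13]

Answer: [0]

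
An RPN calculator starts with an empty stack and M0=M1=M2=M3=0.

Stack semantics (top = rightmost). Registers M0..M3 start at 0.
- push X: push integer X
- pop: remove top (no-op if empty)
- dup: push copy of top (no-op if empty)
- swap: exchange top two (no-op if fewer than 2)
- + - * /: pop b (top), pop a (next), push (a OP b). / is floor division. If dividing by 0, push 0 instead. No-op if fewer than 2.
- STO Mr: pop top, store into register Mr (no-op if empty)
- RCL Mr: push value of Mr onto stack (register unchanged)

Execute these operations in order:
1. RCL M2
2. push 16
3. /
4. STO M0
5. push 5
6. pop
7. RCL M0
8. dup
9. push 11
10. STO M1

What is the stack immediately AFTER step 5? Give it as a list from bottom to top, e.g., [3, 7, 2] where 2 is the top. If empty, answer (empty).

After op 1 (RCL M2): stack=[0] mem=[0,0,0,0]
After op 2 (push 16): stack=[0,16] mem=[0,0,0,0]
After op 3 (/): stack=[0] mem=[0,0,0,0]
After op 4 (STO M0): stack=[empty] mem=[0,0,0,0]
After op 5 (push 5): stack=[5] mem=[0,0,0,0]

[5]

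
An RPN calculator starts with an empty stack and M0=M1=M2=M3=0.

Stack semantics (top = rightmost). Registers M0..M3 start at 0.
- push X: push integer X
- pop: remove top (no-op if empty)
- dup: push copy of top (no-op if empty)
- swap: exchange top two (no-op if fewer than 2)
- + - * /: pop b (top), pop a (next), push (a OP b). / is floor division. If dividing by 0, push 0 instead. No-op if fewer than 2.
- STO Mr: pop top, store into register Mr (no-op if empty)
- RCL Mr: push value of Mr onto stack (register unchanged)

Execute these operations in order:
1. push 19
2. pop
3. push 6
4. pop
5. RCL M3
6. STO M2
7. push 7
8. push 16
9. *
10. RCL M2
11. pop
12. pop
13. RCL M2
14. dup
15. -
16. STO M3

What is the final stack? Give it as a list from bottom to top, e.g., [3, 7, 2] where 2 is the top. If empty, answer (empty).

After op 1 (push 19): stack=[19] mem=[0,0,0,0]
After op 2 (pop): stack=[empty] mem=[0,0,0,0]
After op 3 (push 6): stack=[6] mem=[0,0,0,0]
After op 4 (pop): stack=[empty] mem=[0,0,0,0]
After op 5 (RCL M3): stack=[0] mem=[0,0,0,0]
After op 6 (STO M2): stack=[empty] mem=[0,0,0,0]
After op 7 (push 7): stack=[7] mem=[0,0,0,0]
After op 8 (push 16): stack=[7,16] mem=[0,0,0,0]
After op 9 (*): stack=[112] mem=[0,0,0,0]
After op 10 (RCL M2): stack=[112,0] mem=[0,0,0,0]
After op 11 (pop): stack=[112] mem=[0,0,0,0]
After op 12 (pop): stack=[empty] mem=[0,0,0,0]
After op 13 (RCL M2): stack=[0] mem=[0,0,0,0]
After op 14 (dup): stack=[0,0] mem=[0,0,0,0]
After op 15 (-): stack=[0] mem=[0,0,0,0]
After op 16 (STO M3): stack=[empty] mem=[0,0,0,0]

Answer: (empty)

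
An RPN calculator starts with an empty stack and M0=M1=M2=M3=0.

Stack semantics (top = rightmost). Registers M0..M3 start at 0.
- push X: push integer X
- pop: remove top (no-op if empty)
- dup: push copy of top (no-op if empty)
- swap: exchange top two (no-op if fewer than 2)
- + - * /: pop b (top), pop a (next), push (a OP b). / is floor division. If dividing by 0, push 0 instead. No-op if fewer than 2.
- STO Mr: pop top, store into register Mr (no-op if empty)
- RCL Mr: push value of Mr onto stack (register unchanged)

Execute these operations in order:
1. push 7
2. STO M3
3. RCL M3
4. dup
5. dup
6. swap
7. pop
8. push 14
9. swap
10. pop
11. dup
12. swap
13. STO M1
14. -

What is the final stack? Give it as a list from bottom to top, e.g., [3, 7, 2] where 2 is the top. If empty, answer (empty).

Answer: [-7]

Derivation:
After op 1 (push 7): stack=[7] mem=[0,0,0,0]
After op 2 (STO M3): stack=[empty] mem=[0,0,0,7]
After op 3 (RCL M3): stack=[7] mem=[0,0,0,7]
After op 4 (dup): stack=[7,7] mem=[0,0,0,7]
After op 5 (dup): stack=[7,7,7] mem=[0,0,0,7]
After op 6 (swap): stack=[7,7,7] mem=[0,0,0,7]
After op 7 (pop): stack=[7,7] mem=[0,0,0,7]
After op 8 (push 14): stack=[7,7,14] mem=[0,0,0,7]
After op 9 (swap): stack=[7,14,7] mem=[0,0,0,7]
After op 10 (pop): stack=[7,14] mem=[0,0,0,7]
After op 11 (dup): stack=[7,14,14] mem=[0,0,0,7]
After op 12 (swap): stack=[7,14,14] mem=[0,0,0,7]
After op 13 (STO M1): stack=[7,14] mem=[0,14,0,7]
After op 14 (-): stack=[-7] mem=[0,14,0,7]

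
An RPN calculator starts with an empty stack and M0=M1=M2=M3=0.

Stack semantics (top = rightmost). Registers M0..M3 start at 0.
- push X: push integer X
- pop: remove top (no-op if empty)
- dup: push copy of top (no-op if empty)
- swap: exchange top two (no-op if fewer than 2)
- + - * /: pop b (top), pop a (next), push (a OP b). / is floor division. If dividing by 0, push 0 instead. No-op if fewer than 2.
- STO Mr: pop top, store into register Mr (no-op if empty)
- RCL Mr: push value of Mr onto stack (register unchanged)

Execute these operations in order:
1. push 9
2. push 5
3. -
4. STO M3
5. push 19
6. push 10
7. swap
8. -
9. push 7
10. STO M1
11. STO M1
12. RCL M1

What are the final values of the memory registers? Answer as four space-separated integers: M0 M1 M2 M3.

After op 1 (push 9): stack=[9] mem=[0,0,0,0]
After op 2 (push 5): stack=[9,5] mem=[0,0,0,0]
After op 3 (-): stack=[4] mem=[0,0,0,0]
After op 4 (STO M3): stack=[empty] mem=[0,0,0,4]
After op 5 (push 19): stack=[19] mem=[0,0,0,4]
After op 6 (push 10): stack=[19,10] mem=[0,0,0,4]
After op 7 (swap): stack=[10,19] mem=[0,0,0,4]
After op 8 (-): stack=[-9] mem=[0,0,0,4]
After op 9 (push 7): stack=[-9,7] mem=[0,0,0,4]
After op 10 (STO M1): stack=[-9] mem=[0,7,0,4]
After op 11 (STO M1): stack=[empty] mem=[0,-9,0,4]
After op 12 (RCL M1): stack=[-9] mem=[0,-9,0,4]

Answer: 0 -9 0 4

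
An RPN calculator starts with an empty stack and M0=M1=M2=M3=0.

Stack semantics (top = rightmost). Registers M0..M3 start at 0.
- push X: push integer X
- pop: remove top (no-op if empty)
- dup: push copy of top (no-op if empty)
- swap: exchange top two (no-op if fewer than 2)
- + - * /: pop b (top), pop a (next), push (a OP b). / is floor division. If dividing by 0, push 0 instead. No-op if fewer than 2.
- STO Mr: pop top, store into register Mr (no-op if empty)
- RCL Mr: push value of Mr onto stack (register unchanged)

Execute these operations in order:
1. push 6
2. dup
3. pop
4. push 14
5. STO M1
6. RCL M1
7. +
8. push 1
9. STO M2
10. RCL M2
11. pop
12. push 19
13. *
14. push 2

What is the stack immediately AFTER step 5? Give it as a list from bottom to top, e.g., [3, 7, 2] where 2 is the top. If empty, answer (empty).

After op 1 (push 6): stack=[6] mem=[0,0,0,0]
After op 2 (dup): stack=[6,6] mem=[0,0,0,0]
After op 3 (pop): stack=[6] mem=[0,0,0,0]
After op 4 (push 14): stack=[6,14] mem=[0,0,0,0]
After op 5 (STO M1): stack=[6] mem=[0,14,0,0]

[6]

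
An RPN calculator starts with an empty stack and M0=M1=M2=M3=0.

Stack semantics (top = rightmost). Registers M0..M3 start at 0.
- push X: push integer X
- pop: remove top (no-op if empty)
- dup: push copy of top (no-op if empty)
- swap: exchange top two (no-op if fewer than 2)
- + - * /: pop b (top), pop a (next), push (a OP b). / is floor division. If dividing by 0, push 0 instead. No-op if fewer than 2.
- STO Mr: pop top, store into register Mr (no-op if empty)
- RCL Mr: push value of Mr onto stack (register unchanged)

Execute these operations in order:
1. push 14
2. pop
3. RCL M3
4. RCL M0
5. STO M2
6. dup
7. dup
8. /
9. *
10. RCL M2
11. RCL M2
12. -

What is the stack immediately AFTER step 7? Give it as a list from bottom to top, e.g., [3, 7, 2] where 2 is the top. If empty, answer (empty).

After op 1 (push 14): stack=[14] mem=[0,0,0,0]
After op 2 (pop): stack=[empty] mem=[0,0,0,0]
After op 3 (RCL M3): stack=[0] mem=[0,0,0,0]
After op 4 (RCL M0): stack=[0,0] mem=[0,0,0,0]
After op 5 (STO M2): stack=[0] mem=[0,0,0,0]
After op 6 (dup): stack=[0,0] mem=[0,0,0,0]
After op 7 (dup): stack=[0,0,0] mem=[0,0,0,0]

[0, 0, 0]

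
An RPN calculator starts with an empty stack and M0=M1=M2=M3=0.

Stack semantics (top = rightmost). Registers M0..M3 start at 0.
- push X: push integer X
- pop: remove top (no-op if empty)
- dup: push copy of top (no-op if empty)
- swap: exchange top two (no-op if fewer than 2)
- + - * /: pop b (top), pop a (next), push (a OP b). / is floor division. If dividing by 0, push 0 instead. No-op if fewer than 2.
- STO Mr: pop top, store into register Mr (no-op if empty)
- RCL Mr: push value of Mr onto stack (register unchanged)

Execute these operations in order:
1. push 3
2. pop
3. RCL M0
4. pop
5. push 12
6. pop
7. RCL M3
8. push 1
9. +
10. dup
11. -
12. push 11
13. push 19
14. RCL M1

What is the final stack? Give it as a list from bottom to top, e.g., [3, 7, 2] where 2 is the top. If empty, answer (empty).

After op 1 (push 3): stack=[3] mem=[0,0,0,0]
After op 2 (pop): stack=[empty] mem=[0,0,0,0]
After op 3 (RCL M0): stack=[0] mem=[0,0,0,0]
After op 4 (pop): stack=[empty] mem=[0,0,0,0]
After op 5 (push 12): stack=[12] mem=[0,0,0,0]
After op 6 (pop): stack=[empty] mem=[0,0,0,0]
After op 7 (RCL M3): stack=[0] mem=[0,0,0,0]
After op 8 (push 1): stack=[0,1] mem=[0,0,0,0]
After op 9 (+): stack=[1] mem=[0,0,0,0]
After op 10 (dup): stack=[1,1] mem=[0,0,0,0]
After op 11 (-): stack=[0] mem=[0,0,0,0]
After op 12 (push 11): stack=[0,11] mem=[0,0,0,0]
After op 13 (push 19): stack=[0,11,19] mem=[0,0,0,0]
After op 14 (RCL M1): stack=[0,11,19,0] mem=[0,0,0,0]

Answer: [0, 11, 19, 0]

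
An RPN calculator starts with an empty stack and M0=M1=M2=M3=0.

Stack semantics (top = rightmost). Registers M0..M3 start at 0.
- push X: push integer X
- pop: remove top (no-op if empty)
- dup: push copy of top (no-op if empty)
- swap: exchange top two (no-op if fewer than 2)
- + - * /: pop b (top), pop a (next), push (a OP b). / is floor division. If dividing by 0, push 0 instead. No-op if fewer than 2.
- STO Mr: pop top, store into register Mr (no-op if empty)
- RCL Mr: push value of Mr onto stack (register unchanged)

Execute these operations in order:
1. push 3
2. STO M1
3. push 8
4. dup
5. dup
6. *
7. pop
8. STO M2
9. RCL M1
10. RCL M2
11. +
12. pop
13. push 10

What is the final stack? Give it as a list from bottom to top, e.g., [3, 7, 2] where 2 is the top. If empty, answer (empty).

Answer: [10]

Derivation:
After op 1 (push 3): stack=[3] mem=[0,0,0,0]
After op 2 (STO M1): stack=[empty] mem=[0,3,0,0]
After op 3 (push 8): stack=[8] mem=[0,3,0,0]
After op 4 (dup): stack=[8,8] mem=[0,3,0,0]
After op 5 (dup): stack=[8,8,8] mem=[0,3,0,0]
After op 6 (*): stack=[8,64] mem=[0,3,0,0]
After op 7 (pop): stack=[8] mem=[0,3,0,0]
After op 8 (STO M2): stack=[empty] mem=[0,3,8,0]
After op 9 (RCL M1): stack=[3] mem=[0,3,8,0]
After op 10 (RCL M2): stack=[3,8] mem=[0,3,8,0]
After op 11 (+): stack=[11] mem=[0,3,8,0]
After op 12 (pop): stack=[empty] mem=[0,3,8,0]
After op 13 (push 10): stack=[10] mem=[0,3,8,0]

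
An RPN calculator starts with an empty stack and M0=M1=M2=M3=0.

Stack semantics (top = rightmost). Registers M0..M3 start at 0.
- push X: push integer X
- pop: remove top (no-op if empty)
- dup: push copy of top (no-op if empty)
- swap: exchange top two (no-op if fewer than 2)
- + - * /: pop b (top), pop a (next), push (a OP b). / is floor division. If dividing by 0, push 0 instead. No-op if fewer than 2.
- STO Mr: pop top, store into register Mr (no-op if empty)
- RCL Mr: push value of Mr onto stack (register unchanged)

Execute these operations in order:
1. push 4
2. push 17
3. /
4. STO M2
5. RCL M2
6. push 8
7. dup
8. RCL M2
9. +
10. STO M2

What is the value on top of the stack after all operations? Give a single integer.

After op 1 (push 4): stack=[4] mem=[0,0,0,0]
After op 2 (push 17): stack=[4,17] mem=[0,0,0,0]
After op 3 (/): stack=[0] mem=[0,0,0,0]
After op 4 (STO M2): stack=[empty] mem=[0,0,0,0]
After op 5 (RCL M2): stack=[0] mem=[0,0,0,0]
After op 6 (push 8): stack=[0,8] mem=[0,0,0,0]
After op 7 (dup): stack=[0,8,8] mem=[0,0,0,0]
After op 8 (RCL M2): stack=[0,8,8,0] mem=[0,0,0,0]
After op 9 (+): stack=[0,8,8] mem=[0,0,0,0]
After op 10 (STO M2): stack=[0,8] mem=[0,0,8,0]

Answer: 8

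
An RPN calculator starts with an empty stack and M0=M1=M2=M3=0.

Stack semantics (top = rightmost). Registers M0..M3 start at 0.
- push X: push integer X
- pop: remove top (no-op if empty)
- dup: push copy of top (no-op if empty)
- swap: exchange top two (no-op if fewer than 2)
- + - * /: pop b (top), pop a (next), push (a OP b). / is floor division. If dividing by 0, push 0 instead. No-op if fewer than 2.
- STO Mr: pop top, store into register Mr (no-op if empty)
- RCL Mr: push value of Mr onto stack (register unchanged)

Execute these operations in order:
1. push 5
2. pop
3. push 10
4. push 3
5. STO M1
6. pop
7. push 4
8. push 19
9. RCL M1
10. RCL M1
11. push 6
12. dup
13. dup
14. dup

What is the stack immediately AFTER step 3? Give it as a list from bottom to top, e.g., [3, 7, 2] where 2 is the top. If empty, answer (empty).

After op 1 (push 5): stack=[5] mem=[0,0,0,0]
After op 2 (pop): stack=[empty] mem=[0,0,0,0]
After op 3 (push 10): stack=[10] mem=[0,0,0,0]

[10]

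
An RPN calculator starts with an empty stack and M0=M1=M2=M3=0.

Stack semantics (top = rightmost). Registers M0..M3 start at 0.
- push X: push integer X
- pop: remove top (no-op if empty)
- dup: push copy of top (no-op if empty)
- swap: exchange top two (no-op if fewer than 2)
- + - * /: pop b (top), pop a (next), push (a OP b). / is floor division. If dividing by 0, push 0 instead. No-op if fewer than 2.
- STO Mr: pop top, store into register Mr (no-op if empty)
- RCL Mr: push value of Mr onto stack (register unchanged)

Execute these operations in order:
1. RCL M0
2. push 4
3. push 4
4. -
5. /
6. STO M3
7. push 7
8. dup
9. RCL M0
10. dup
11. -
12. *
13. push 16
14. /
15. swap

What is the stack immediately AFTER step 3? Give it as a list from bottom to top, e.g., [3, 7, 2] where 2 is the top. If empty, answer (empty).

After op 1 (RCL M0): stack=[0] mem=[0,0,0,0]
After op 2 (push 4): stack=[0,4] mem=[0,0,0,0]
After op 3 (push 4): stack=[0,4,4] mem=[0,0,0,0]

[0, 4, 4]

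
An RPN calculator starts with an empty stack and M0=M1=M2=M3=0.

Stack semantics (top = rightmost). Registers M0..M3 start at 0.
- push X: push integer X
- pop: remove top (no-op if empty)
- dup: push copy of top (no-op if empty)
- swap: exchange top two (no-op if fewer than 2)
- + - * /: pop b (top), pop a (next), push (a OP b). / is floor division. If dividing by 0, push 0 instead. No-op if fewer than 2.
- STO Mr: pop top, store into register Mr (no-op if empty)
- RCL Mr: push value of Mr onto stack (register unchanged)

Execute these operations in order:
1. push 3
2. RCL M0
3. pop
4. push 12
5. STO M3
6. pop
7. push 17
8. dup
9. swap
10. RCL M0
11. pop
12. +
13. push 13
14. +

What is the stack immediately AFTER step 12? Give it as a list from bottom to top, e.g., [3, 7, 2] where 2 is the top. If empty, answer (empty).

After op 1 (push 3): stack=[3] mem=[0,0,0,0]
After op 2 (RCL M0): stack=[3,0] mem=[0,0,0,0]
After op 3 (pop): stack=[3] mem=[0,0,0,0]
After op 4 (push 12): stack=[3,12] mem=[0,0,0,0]
After op 5 (STO M3): stack=[3] mem=[0,0,0,12]
After op 6 (pop): stack=[empty] mem=[0,0,0,12]
After op 7 (push 17): stack=[17] mem=[0,0,0,12]
After op 8 (dup): stack=[17,17] mem=[0,0,0,12]
After op 9 (swap): stack=[17,17] mem=[0,0,0,12]
After op 10 (RCL M0): stack=[17,17,0] mem=[0,0,0,12]
After op 11 (pop): stack=[17,17] mem=[0,0,0,12]
After op 12 (+): stack=[34] mem=[0,0,0,12]

[34]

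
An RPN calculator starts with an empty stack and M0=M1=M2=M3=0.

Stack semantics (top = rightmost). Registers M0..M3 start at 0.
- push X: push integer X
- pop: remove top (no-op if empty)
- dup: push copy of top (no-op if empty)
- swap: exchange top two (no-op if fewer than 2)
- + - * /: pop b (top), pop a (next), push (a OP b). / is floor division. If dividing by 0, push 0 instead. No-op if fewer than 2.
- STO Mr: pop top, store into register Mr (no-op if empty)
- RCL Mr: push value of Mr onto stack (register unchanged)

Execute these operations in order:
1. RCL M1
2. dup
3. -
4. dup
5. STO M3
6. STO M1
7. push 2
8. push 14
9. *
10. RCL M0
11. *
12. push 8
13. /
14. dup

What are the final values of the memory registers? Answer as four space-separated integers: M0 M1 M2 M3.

Answer: 0 0 0 0

Derivation:
After op 1 (RCL M1): stack=[0] mem=[0,0,0,0]
After op 2 (dup): stack=[0,0] mem=[0,0,0,0]
After op 3 (-): stack=[0] mem=[0,0,0,0]
After op 4 (dup): stack=[0,0] mem=[0,0,0,0]
After op 5 (STO M3): stack=[0] mem=[0,0,0,0]
After op 6 (STO M1): stack=[empty] mem=[0,0,0,0]
After op 7 (push 2): stack=[2] mem=[0,0,0,0]
After op 8 (push 14): stack=[2,14] mem=[0,0,0,0]
After op 9 (*): stack=[28] mem=[0,0,0,0]
After op 10 (RCL M0): stack=[28,0] mem=[0,0,0,0]
After op 11 (*): stack=[0] mem=[0,0,0,0]
After op 12 (push 8): stack=[0,8] mem=[0,0,0,0]
After op 13 (/): stack=[0] mem=[0,0,0,0]
After op 14 (dup): stack=[0,0] mem=[0,0,0,0]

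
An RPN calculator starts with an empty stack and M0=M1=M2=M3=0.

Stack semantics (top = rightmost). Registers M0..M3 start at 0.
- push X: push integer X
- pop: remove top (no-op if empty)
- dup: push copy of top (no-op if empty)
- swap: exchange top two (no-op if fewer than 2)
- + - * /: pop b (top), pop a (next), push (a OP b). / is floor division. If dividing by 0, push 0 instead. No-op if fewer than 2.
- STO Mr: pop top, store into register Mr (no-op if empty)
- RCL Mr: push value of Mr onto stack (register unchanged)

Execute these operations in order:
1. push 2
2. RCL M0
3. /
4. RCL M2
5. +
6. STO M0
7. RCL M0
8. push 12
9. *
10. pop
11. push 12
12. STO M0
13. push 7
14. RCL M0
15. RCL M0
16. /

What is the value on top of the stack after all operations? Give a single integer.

After op 1 (push 2): stack=[2] mem=[0,0,0,0]
After op 2 (RCL M0): stack=[2,0] mem=[0,0,0,0]
After op 3 (/): stack=[0] mem=[0,0,0,0]
After op 4 (RCL M2): stack=[0,0] mem=[0,0,0,0]
After op 5 (+): stack=[0] mem=[0,0,0,0]
After op 6 (STO M0): stack=[empty] mem=[0,0,0,0]
After op 7 (RCL M0): stack=[0] mem=[0,0,0,0]
After op 8 (push 12): stack=[0,12] mem=[0,0,0,0]
After op 9 (*): stack=[0] mem=[0,0,0,0]
After op 10 (pop): stack=[empty] mem=[0,0,0,0]
After op 11 (push 12): stack=[12] mem=[0,0,0,0]
After op 12 (STO M0): stack=[empty] mem=[12,0,0,0]
After op 13 (push 7): stack=[7] mem=[12,0,0,0]
After op 14 (RCL M0): stack=[7,12] mem=[12,0,0,0]
After op 15 (RCL M0): stack=[7,12,12] mem=[12,0,0,0]
After op 16 (/): stack=[7,1] mem=[12,0,0,0]

Answer: 1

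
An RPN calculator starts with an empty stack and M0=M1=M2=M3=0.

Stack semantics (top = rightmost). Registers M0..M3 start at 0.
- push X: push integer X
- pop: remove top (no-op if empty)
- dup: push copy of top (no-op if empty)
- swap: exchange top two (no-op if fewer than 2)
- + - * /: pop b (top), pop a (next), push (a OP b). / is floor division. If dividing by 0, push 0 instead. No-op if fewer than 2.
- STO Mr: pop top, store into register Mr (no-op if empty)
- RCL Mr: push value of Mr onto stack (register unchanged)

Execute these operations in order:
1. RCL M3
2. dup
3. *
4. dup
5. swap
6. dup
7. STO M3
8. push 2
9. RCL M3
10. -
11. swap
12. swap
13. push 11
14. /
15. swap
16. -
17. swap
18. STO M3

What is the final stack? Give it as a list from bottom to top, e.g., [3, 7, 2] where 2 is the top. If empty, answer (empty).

Answer: [0]

Derivation:
After op 1 (RCL M3): stack=[0] mem=[0,0,0,0]
After op 2 (dup): stack=[0,0] mem=[0,0,0,0]
After op 3 (*): stack=[0] mem=[0,0,0,0]
After op 4 (dup): stack=[0,0] mem=[0,0,0,0]
After op 5 (swap): stack=[0,0] mem=[0,0,0,0]
After op 6 (dup): stack=[0,0,0] mem=[0,0,0,0]
After op 7 (STO M3): stack=[0,0] mem=[0,0,0,0]
After op 8 (push 2): stack=[0,0,2] mem=[0,0,0,0]
After op 9 (RCL M3): stack=[0,0,2,0] mem=[0,0,0,0]
After op 10 (-): stack=[0,0,2] mem=[0,0,0,0]
After op 11 (swap): stack=[0,2,0] mem=[0,0,0,0]
After op 12 (swap): stack=[0,0,2] mem=[0,0,0,0]
After op 13 (push 11): stack=[0,0,2,11] mem=[0,0,0,0]
After op 14 (/): stack=[0,0,0] mem=[0,0,0,0]
After op 15 (swap): stack=[0,0,0] mem=[0,0,0,0]
After op 16 (-): stack=[0,0] mem=[0,0,0,0]
After op 17 (swap): stack=[0,0] mem=[0,0,0,0]
After op 18 (STO M3): stack=[0] mem=[0,0,0,0]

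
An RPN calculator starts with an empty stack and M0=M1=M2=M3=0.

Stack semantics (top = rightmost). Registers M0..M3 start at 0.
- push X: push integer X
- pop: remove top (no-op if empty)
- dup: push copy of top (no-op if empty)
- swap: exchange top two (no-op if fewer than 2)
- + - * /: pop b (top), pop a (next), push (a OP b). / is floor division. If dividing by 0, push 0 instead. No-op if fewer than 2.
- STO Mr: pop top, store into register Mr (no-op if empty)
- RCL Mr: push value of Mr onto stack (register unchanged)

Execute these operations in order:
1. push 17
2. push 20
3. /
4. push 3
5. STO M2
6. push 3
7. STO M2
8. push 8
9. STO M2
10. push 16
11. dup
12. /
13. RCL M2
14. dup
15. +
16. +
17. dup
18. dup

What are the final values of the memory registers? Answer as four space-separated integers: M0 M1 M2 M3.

Answer: 0 0 8 0

Derivation:
After op 1 (push 17): stack=[17] mem=[0,0,0,0]
After op 2 (push 20): stack=[17,20] mem=[0,0,0,0]
After op 3 (/): stack=[0] mem=[0,0,0,0]
After op 4 (push 3): stack=[0,3] mem=[0,0,0,0]
After op 5 (STO M2): stack=[0] mem=[0,0,3,0]
After op 6 (push 3): stack=[0,3] mem=[0,0,3,0]
After op 7 (STO M2): stack=[0] mem=[0,0,3,0]
After op 8 (push 8): stack=[0,8] mem=[0,0,3,0]
After op 9 (STO M2): stack=[0] mem=[0,0,8,0]
After op 10 (push 16): stack=[0,16] mem=[0,0,8,0]
After op 11 (dup): stack=[0,16,16] mem=[0,0,8,0]
After op 12 (/): stack=[0,1] mem=[0,0,8,0]
After op 13 (RCL M2): stack=[0,1,8] mem=[0,0,8,0]
After op 14 (dup): stack=[0,1,8,8] mem=[0,0,8,0]
After op 15 (+): stack=[0,1,16] mem=[0,0,8,0]
After op 16 (+): stack=[0,17] mem=[0,0,8,0]
After op 17 (dup): stack=[0,17,17] mem=[0,0,8,0]
After op 18 (dup): stack=[0,17,17,17] mem=[0,0,8,0]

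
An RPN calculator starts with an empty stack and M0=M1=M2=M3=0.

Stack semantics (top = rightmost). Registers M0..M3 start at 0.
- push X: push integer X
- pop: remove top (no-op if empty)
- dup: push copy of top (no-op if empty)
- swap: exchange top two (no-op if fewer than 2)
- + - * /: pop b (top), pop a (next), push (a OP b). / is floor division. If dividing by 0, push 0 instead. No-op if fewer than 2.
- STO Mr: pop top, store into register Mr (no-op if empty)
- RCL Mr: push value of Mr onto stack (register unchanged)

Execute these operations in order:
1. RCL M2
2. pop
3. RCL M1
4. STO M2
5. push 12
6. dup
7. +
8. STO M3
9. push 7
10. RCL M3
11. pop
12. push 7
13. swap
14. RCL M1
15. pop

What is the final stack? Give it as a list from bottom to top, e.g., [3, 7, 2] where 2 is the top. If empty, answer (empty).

After op 1 (RCL M2): stack=[0] mem=[0,0,0,0]
After op 2 (pop): stack=[empty] mem=[0,0,0,0]
After op 3 (RCL M1): stack=[0] mem=[0,0,0,0]
After op 4 (STO M2): stack=[empty] mem=[0,0,0,0]
After op 5 (push 12): stack=[12] mem=[0,0,0,0]
After op 6 (dup): stack=[12,12] mem=[0,0,0,0]
After op 7 (+): stack=[24] mem=[0,0,0,0]
After op 8 (STO M3): stack=[empty] mem=[0,0,0,24]
After op 9 (push 7): stack=[7] mem=[0,0,0,24]
After op 10 (RCL M3): stack=[7,24] mem=[0,0,0,24]
After op 11 (pop): stack=[7] mem=[0,0,0,24]
After op 12 (push 7): stack=[7,7] mem=[0,0,0,24]
After op 13 (swap): stack=[7,7] mem=[0,0,0,24]
After op 14 (RCL M1): stack=[7,7,0] mem=[0,0,0,24]
After op 15 (pop): stack=[7,7] mem=[0,0,0,24]

Answer: [7, 7]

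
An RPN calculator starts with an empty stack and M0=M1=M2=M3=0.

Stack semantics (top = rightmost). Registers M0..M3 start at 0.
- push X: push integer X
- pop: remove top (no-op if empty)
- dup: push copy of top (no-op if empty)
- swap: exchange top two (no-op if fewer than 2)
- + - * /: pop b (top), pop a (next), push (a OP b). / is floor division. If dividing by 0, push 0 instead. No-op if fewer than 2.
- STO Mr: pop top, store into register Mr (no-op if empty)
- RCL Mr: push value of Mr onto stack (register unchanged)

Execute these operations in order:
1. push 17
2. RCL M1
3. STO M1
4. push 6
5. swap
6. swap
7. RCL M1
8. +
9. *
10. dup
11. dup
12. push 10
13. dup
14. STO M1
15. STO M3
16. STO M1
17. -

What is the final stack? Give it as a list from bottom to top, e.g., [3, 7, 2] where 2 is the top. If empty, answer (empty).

Answer: [0]

Derivation:
After op 1 (push 17): stack=[17] mem=[0,0,0,0]
After op 2 (RCL M1): stack=[17,0] mem=[0,0,0,0]
After op 3 (STO M1): stack=[17] mem=[0,0,0,0]
After op 4 (push 6): stack=[17,6] mem=[0,0,0,0]
After op 5 (swap): stack=[6,17] mem=[0,0,0,0]
After op 6 (swap): stack=[17,6] mem=[0,0,0,0]
After op 7 (RCL M1): stack=[17,6,0] mem=[0,0,0,0]
After op 8 (+): stack=[17,6] mem=[0,0,0,0]
After op 9 (*): stack=[102] mem=[0,0,0,0]
After op 10 (dup): stack=[102,102] mem=[0,0,0,0]
After op 11 (dup): stack=[102,102,102] mem=[0,0,0,0]
After op 12 (push 10): stack=[102,102,102,10] mem=[0,0,0,0]
After op 13 (dup): stack=[102,102,102,10,10] mem=[0,0,0,0]
After op 14 (STO M1): stack=[102,102,102,10] mem=[0,10,0,0]
After op 15 (STO M3): stack=[102,102,102] mem=[0,10,0,10]
After op 16 (STO M1): stack=[102,102] mem=[0,102,0,10]
After op 17 (-): stack=[0] mem=[0,102,0,10]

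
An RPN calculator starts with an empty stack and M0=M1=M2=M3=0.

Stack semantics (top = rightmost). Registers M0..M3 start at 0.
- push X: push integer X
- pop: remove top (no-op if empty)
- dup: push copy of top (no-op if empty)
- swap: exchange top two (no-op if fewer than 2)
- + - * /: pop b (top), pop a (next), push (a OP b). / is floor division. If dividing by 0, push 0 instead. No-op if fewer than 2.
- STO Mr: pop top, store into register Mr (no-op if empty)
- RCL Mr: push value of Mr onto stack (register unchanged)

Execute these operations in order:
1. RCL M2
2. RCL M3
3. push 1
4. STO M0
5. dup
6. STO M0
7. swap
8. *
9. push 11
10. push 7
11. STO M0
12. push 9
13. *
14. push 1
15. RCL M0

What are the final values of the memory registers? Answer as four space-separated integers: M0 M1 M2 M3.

Answer: 7 0 0 0

Derivation:
After op 1 (RCL M2): stack=[0] mem=[0,0,0,0]
After op 2 (RCL M3): stack=[0,0] mem=[0,0,0,0]
After op 3 (push 1): stack=[0,0,1] mem=[0,0,0,0]
After op 4 (STO M0): stack=[0,0] mem=[1,0,0,0]
After op 5 (dup): stack=[0,0,0] mem=[1,0,0,0]
After op 6 (STO M0): stack=[0,0] mem=[0,0,0,0]
After op 7 (swap): stack=[0,0] mem=[0,0,0,0]
After op 8 (*): stack=[0] mem=[0,0,0,0]
After op 9 (push 11): stack=[0,11] mem=[0,0,0,0]
After op 10 (push 7): stack=[0,11,7] mem=[0,0,0,0]
After op 11 (STO M0): stack=[0,11] mem=[7,0,0,0]
After op 12 (push 9): stack=[0,11,9] mem=[7,0,0,0]
After op 13 (*): stack=[0,99] mem=[7,0,0,0]
After op 14 (push 1): stack=[0,99,1] mem=[7,0,0,0]
After op 15 (RCL M0): stack=[0,99,1,7] mem=[7,0,0,0]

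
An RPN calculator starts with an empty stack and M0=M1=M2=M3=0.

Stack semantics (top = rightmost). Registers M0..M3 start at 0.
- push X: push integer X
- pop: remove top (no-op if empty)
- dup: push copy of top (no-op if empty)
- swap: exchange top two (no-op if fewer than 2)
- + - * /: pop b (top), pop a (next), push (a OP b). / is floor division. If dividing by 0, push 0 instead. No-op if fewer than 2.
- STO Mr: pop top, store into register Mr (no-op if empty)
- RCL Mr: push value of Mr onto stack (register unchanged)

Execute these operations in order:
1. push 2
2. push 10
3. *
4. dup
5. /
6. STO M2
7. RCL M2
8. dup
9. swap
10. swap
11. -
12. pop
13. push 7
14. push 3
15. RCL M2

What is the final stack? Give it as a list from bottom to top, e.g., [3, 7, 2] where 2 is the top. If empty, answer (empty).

After op 1 (push 2): stack=[2] mem=[0,0,0,0]
After op 2 (push 10): stack=[2,10] mem=[0,0,0,0]
After op 3 (*): stack=[20] mem=[0,0,0,0]
After op 4 (dup): stack=[20,20] mem=[0,0,0,0]
After op 5 (/): stack=[1] mem=[0,0,0,0]
After op 6 (STO M2): stack=[empty] mem=[0,0,1,0]
After op 7 (RCL M2): stack=[1] mem=[0,0,1,0]
After op 8 (dup): stack=[1,1] mem=[0,0,1,0]
After op 9 (swap): stack=[1,1] mem=[0,0,1,0]
After op 10 (swap): stack=[1,1] mem=[0,0,1,0]
After op 11 (-): stack=[0] mem=[0,0,1,0]
After op 12 (pop): stack=[empty] mem=[0,0,1,0]
After op 13 (push 7): stack=[7] mem=[0,0,1,0]
After op 14 (push 3): stack=[7,3] mem=[0,0,1,0]
After op 15 (RCL M2): stack=[7,3,1] mem=[0,0,1,0]

Answer: [7, 3, 1]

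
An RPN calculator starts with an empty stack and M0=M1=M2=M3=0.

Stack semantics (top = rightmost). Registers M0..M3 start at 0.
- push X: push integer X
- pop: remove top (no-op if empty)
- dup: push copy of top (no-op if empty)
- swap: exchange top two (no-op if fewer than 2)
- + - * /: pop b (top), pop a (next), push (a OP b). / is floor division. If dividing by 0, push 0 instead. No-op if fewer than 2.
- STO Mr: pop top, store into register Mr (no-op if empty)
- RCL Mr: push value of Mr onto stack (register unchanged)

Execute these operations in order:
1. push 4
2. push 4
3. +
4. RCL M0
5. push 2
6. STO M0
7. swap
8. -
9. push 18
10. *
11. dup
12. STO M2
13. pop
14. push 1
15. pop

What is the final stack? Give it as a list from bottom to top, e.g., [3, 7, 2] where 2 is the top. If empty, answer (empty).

After op 1 (push 4): stack=[4] mem=[0,0,0,0]
After op 2 (push 4): stack=[4,4] mem=[0,0,0,0]
After op 3 (+): stack=[8] mem=[0,0,0,0]
After op 4 (RCL M0): stack=[8,0] mem=[0,0,0,0]
After op 5 (push 2): stack=[8,0,2] mem=[0,0,0,0]
After op 6 (STO M0): stack=[8,0] mem=[2,0,0,0]
After op 7 (swap): stack=[0,8] mem=[2,0,0,0]
After op 8 (-): stack=[-8] mem=[2,0,0,0]
After op 9 (push 18): stack=[-8,18] mem=[2,0,0,0]
After op 10 (*): stack=[-144] mem=[2,0,0,0]
After op 11 (dup): stack=[-144,-144] mem=[2,0,0,0]
After op 12 (STO M2): stack=[-144] mem=[2,0,-144,0]
After op 13 (pop): stack=[empty] mem=[2,0,-144,0]
After op 14 (push 1): stack=[1] mem=[2,0,-144,0]
After op 15 (pop): stack=[empty] mem=[2,0,-144,0]

Answer: (empty)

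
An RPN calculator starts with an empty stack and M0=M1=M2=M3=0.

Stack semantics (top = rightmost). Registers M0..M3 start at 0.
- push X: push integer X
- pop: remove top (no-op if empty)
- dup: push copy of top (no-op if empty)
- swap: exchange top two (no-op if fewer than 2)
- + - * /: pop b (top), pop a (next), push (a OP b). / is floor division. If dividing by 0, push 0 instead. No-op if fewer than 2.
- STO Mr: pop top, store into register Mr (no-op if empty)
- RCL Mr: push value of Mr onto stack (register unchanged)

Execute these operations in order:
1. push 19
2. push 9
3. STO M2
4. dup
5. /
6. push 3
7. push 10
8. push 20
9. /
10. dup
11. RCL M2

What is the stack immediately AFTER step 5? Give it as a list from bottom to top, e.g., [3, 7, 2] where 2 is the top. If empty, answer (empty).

After op 1 (push 19): stack=[19] mem=[0,0,0,0]
After op 2 (push 9): stack=[19,9] mem=[0,0,0,0]
After op 3 (STO M2): stack=[19] mem=[0,0,9,0]
After op 4 (dup): stack=[19,19] mem=[0,0,9,0]
After op 5 (/): stack=[1] mem=[0,0,9,0]

[1]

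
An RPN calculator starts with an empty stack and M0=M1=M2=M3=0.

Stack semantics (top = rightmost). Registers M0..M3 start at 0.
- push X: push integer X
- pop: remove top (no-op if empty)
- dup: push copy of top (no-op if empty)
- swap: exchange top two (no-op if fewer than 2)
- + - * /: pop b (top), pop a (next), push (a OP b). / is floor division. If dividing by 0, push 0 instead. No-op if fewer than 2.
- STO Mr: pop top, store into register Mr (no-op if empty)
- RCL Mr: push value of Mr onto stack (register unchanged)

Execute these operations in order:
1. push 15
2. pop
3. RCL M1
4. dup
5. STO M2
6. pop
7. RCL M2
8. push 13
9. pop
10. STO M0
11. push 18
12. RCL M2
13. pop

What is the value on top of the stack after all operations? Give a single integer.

After op 1 (push 15): stack=[15] mem=[0,0,0,0]
After op 2 (pop): stack=[empty] mem=[0,0,0,0]
After op 3 (RCL M1): stack=[0] mem=[0,0,0,0]
After op 4 (dup): stack=[0,0] mem=[0,0,0,0]
After op 5 (STO M2): stack=[0] mem=[0,0,0,0]
After op 6 (pop): stack=[empty] mem=[0,0,0,0]
After op 7 (RCL M2): stack=[0] mem=[0,0,0,0]
After op 8 (push 13): stack=[0,13] mem=[0,0,0,0]
After op 9 (pop): stack=[0] mem=[0,0,0,0]
After op 10 (STO M0): stack=[empty] mem=[0,0,0,0]
After op 11 (push 18): stack=[18] mem=[0,0,0,0]
After op 12 (RCL M2): stack=[18,0] mem=[0,0,0,0]
After op 13 (pop): stack=[18] mem=[0,0,0,0]

Answer: 18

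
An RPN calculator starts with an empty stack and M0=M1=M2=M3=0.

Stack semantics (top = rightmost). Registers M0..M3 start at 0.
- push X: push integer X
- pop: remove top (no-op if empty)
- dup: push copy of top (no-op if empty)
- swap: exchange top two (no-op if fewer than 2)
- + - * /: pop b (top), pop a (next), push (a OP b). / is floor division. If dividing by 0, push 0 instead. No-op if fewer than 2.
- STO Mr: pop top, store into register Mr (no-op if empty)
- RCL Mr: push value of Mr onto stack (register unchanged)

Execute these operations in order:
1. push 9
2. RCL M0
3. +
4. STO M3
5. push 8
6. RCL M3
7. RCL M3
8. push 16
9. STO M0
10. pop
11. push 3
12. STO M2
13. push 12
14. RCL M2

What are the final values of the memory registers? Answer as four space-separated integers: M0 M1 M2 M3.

After op 1 (push 9): stack=[9] mem=[0,0,0,0]
After op 2 (RCL M0): stack=[9,0] mem=[0,0,0,0]
After op 3 (+): stack=[9] mem=[0,0,0,0]
After op 4 (STO M3): stack=[empty] mem=[0,0,0,9]
After op 5 (push 8): stack=[8] mem=[0,0,0,9]
After op 6 (RCL M3): stack=[8,9] mem=[0,0,0,9]
After op 7 (RCL M3): stack=[8,9,9] mem=[0,0,0,9]
After op 8 (push 16): stack=[8,9,9,16] mem=[0,0,0,9]
After op 9 (STO M0): stack=[8,9,9] mem=[16,0,0,9]
After op 10 (pop): stack=[8,9] mem=[16,0,0,9]
After op 11 (push 3): stack=[8,9,3] mem=[16,0,0,9]
After op 12 (STO M2): stack=[8,9] mem=[16,0,3,9]
After op 13 (push 12): stack=[8,9,12] mem=[16,0,3,9]
After op 14 (RCL M2): stack=[8,9,12,3] mem=[16,0,3,9]

Answer: 16 0 3 9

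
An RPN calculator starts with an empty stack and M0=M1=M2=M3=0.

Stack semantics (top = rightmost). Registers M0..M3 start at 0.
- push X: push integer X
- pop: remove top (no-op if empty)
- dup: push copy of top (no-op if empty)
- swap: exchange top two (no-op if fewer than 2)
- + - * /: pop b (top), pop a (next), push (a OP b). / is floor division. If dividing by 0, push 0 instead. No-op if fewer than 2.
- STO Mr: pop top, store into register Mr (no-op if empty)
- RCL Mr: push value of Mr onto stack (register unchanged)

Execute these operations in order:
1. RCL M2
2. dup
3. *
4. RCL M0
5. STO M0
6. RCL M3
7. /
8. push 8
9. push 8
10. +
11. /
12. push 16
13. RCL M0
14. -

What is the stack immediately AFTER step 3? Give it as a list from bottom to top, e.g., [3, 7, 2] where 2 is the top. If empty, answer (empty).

After op 1 (RCL M2): stack=[0] mem=[0,0,0,0]
After op 2 (dup): stack=[0,0] mem=[0,0,0,0]
After op 3 (*): stack=[0] mem=[0,0,0,0]

[0]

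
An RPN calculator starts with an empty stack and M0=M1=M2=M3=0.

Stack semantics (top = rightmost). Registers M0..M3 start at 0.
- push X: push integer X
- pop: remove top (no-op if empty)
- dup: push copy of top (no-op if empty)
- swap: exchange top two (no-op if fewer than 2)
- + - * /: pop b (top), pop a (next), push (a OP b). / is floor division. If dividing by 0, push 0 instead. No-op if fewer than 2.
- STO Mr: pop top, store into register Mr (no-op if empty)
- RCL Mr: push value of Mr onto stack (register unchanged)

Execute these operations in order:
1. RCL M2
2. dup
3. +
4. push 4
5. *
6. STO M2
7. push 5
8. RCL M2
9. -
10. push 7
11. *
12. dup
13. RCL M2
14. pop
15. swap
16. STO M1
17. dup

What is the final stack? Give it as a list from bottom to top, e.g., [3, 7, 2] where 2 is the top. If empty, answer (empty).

Answer: [35, 35]

Derivation:
After op 1 (RCL M2): stack=[0] mem=[0,0,0,0]
After op 2 (dup): stack=[0,0] mem=[0,0,0,0]
After op 3 (+): stack=[0] mem=[0,0,0,0]
After op 4 (push 4): stack=[0,4] mem=[0,0,0,0]
After op 5 (*): stack=[0] mem=[0,0,0,0]
After op 6 (STO M2): stack=[empty] mem=[0,0,0,0]
After op 7 (push 5): stack=[5] mem=[0,0,0,0]
After op 8 (RCL M2): stack=[5,0] mem=[0,0,0,0]
After op 9 (-): stack=[5] mem=[0,0,0,0]
After op 10 (push 7): stack=[5,7] mem=[0,0,0,0]
After op 11 (*): stack=[35] mem=[0,0,0,0]
After op 12 (dup): stack=[35,35] mem=[0,0,0,0]
After op 13 (RCL M2): stack=[35,35,0] mem=[0,0,0,0]
After op 14 (pop): stack=[35,35] mem=[0,0,0,0]
After op 15 (swap): stack=[35,35] mem=[0,0,0,0]
After op 16 (STO M1): stack=[35] mem=[0,35,0,0]
After op 17 (dup): stack=[35,35] mem=[0,35,0,0]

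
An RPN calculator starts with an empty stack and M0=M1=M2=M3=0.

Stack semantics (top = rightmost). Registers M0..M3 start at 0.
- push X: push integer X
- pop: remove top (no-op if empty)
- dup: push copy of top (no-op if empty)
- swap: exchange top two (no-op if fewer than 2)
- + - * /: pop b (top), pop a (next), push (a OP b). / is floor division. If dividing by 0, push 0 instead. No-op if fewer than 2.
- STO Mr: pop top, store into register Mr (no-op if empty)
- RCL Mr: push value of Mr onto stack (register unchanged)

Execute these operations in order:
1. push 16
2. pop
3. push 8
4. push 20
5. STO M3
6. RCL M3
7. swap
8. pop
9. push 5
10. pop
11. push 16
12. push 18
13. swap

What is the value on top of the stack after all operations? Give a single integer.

After op 1 (push 16): stack=[16] mem=[0,0,0,0]
After op 2 (pop): stack=[empty] mem=[0,0,0,0]
After op 3 (push 8): stack=[8] mem=[0,0,0,0]
After op 4 (push 20): stack=[8,20] mem=[0,0,0,0]
After op 5 (STO M3): stack=[8] mem=[0,0,0,20]
After op 6 (RCL M3): stack=[8,20] mem=[0,0,0,20]
After op 7 (swap): stack=[20,8] mem=[0,0,0,20]
After op 8 (pop): stack=[20] mem=[0,0,0,20]
After op 9 (push 5): stack=[20,5] mem=[0,0,0,20]
After op 10 (pop): stack=[20] mem=[0,0,0,20]
After op 11 (push 16): stack=[20,16] mem=[0,0,0,20]
After op 12 (push 18): stack=[20,16,18] mem=[0,0,0,20]
After op 13 (swap): stack=[20,18,16] mem=[0,0,0,20]

Answer: 16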